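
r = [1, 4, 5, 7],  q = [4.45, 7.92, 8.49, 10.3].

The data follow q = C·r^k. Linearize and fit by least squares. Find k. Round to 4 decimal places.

k = 0.4216

Taking logs, ln q = k·ln r + ln C, so regress ln q on ln r.
Σln r = 4.9416, Σ(ln r)² = 8.2987, Σln q = 8.0333, Σln r·ln q = 10.8493.
Equations: 8.2987·k + 4.9416·ln C = 10.8493;  4.9416·k + 4·ln C = 8.0333.
Slope k = (n·Σln r·ln q − Σln r·Σln q)/(n·Σ(ln r)² − (Σln r)²) = (4·10.8493 − 4.9416·8.0333)/8.7748 = 0.42160; ln C = (Σln q − k·Σln r)/n = 1.48748.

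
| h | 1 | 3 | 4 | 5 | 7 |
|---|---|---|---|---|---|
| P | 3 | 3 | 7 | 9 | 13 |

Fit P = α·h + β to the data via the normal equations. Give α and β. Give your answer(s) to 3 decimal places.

Compute the Gram sums: Σh·h = 100, Σh = 20, Σ1 = 5.
And Σh·P = 176, ΣP = 35.
Normal equations: [[100, 20]; [20, 5]]·[α, β]ᵀ = [176, 35]ᵀ.
Eliminating β: 5·(row 1) − 20·(row 2) gives 100·α = 5·176 − 20·35 = 180, so α = 9/5.
Then β = (35 − 20·(9/5))/5 = -1/5.

α = 1.800, β = -0.200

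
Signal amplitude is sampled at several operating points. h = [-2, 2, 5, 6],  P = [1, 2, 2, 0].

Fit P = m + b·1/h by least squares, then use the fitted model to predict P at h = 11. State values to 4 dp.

P̂ = 1.2494

The normal equations are: 4·m + (11/30)·b = 5;  (11/30)·m + (511/900)·b = 9/10.
(Σ1 = 4, Σ1/h = 11/30, Σ1/h·1/h = 511/900, ΣP = 5, Σ1/h·P = 9/10.)
Determinant 4·(511/900) − (11/30)² = 641/300.
m = (5·(511/900) − (11/30)·(9/10))/(641/300) = 2258/1923; b = (4·(9/10) − (11/30)·5)/(641/300) = 530/641.
At h = 11: P̂ = (2258/1923)·(1) + (530/641)·(1/11) = 26428/21153.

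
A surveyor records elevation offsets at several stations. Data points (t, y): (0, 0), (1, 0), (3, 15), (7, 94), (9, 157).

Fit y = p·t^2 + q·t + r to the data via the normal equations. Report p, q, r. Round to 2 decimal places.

p = 2.05, q = -0.94, r = -0.51

Forming MᵀM = [[9044, 1100, 140]; [1100, 140, 20]; [140, 20, 5]] and Mᵀy = [17458, 2116, 266]ᵀ gives MᵀM·[p, q, r]ᵀ = Mᵀy.
Row-reducing yields p = 271/132, q = -623/660, r = -28/55.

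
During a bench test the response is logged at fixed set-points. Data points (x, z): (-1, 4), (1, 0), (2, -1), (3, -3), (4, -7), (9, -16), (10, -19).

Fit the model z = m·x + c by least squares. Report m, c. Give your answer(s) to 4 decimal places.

m = -2.0900, c = 2.3600

Compute the Gram sums: Σx·x = 212, Σx = 28, Σ1 = 7.
For Mᵀz: Σx·z = -377, Σz = -42.
MᵀM·[m, c]ᵀ = Mᵀz becomes [[212, 28]; [28, 7]]·[m, c]ᵀ = [-377, -42]ᵀ.
det = 212·7 − 28² = 700.
m = ((-377)·7 − 28·(-42))/700 = -209/100; c = (212·(-42) − 28·(-377))/700 = 59/25.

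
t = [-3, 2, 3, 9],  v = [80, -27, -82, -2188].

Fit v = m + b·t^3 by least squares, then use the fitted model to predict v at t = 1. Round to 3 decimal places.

v̂ = -4.663

Forming MᵀM = [[4, 737]; [737, 532963]] and Mᵀv = [-2217, -1599642]ᵀ gives MᵀM·[m, b]ᵀ = Mᵀv.
Determinant 4·532963 − 737² = 1588683.
m = ((-2217)·532963 − 737·(-1599642))/1588683 = -880939/529561; b = (4·(-1599642) − 737·(-2217))/1588683 = -1588213/529561.
At t = 1: v̂ = (-880939/529561)·(1) + (-1588213/529561)·(1) = -2469152/529561.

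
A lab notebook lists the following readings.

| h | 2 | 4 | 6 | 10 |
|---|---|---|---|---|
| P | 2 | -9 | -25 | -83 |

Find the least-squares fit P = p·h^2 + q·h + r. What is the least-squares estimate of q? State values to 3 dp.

q = 0.675

Forming XᵀX = [[11568, 1288, 156]; [1288, 156, 22]; [156, 22, 4]] and XᵀP = [-9336, -1012, -115]ᵀ gives XᵀX·[p, q, r]ᵀ = XᵀP.
Row-reducing yields p = -15/16, q = 27/40, r = 41/10.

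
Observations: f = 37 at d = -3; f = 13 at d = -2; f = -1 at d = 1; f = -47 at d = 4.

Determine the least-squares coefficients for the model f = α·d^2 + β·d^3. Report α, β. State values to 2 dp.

α = 1.10, β = -1.01

AᵀA·[α, β]ᵀ = Aᵀf reads: 354·α + 750·β = -368;  750·α + 4890·β = -4112.
(Σd^2·d^2 = 354, Σd^2·d^3 = 750, Σd^3·d^3 = 4890, Σd^2·f = -368, Σd^3·f = -4112.)
det = 354·4890 − 750² = 1168560.
α = ((-368)·4890 − 750·(-4112))/1168560 = 1784/1623; β = (354·(-4112) − 750·(-368))/1168560 = -8192/8115.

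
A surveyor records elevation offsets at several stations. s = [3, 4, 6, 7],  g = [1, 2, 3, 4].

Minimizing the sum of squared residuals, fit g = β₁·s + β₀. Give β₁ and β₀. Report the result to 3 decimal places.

β₁ = 0.700, β₀ = -1.000

The normal system MᵀM·[β₁, β₀]ᵀ = Mᵀg is [[110, 20]; [20, 4]]·[β₁, β₀]ᵀ = [57, 10]ᵀ.
det = 110·4 − 20² = 40.
β₁ = (57·4 − 20·10)/40 = 7/10; β₀ = (110·10 − 20·57)/40 = -1.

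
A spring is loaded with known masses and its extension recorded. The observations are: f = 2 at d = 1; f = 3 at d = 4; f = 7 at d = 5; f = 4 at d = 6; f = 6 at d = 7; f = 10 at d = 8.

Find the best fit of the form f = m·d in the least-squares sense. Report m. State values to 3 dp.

m = 1.021

Normal-equation sums: Σd·d = 191.
And Σd·f = 195.
XᵀX·[m]ᵀ = Xᵀf becomes [[191]]·[m]ᵀ = [195]ᵀ.
Hence m = 195 / 191 ≈ 1.02094.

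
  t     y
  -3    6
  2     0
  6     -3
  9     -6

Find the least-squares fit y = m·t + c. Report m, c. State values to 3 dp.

m = -0.981, c = 2.685

The normal equations are: 130·m + 14·c = -90;  14·m + 4·c = -3.
(Σt·t = 130, Σt = 14, Σ1 = 4, Σt·y = -90, Σy = -3.)
Eliminating c: 4·(row 1) − 14·(row 2) gives 324·m = 4·(-90) − 14·(-3) = -318, so m = -53/54.
Then c = ((-3) − 14·(-53/54))/4 = 145/54.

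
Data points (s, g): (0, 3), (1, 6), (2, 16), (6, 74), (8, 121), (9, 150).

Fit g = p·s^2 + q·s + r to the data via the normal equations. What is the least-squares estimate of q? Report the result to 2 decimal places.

With design matrix A, AᵀA = [[11970, 1466, 186]; [1466, 186, 26]; [186, 26, 6]] and Aᵀg = [22628, 2800, 370]ᵀ.
Row-reducing yields p = 97/66, q = 34/11, r = 179/66.

q = 3.09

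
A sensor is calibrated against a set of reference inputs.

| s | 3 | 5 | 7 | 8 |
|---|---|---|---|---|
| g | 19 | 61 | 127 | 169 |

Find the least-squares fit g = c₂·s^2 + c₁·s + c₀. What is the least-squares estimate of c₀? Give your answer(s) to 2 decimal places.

c₀ = 1.00

With design matrix M, MᵀM = [[7203, 1007, 147]; [1007, 147, 23]; [147, 23, 4]] and Mᵀg = [18735, 2603, 376]ᵀ.
Solving the 3×3 system (Gaussian elimination) gives c₂ = 3, c₁ = -3, c₀ = 1.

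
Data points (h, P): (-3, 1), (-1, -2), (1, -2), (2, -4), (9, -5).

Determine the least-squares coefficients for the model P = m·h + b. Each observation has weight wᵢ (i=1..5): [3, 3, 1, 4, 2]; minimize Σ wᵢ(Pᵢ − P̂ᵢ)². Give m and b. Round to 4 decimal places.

Forming MᵀWM = [[209, 15]; [15, 13]] and MᵀWP = [-127, -31]ᵀ gives MᵀWM·[m, b]ᵀ = MᵀWP.
Eliminating b: 13·(row 1) − 15·(row 2) gives 2492·m = 13·(-127) − 15·(-31) = -1186, so m = -593/1246.
Then b = ((-31) − 15·(-593/1246))/13 = -2287/1246.

m = -0.4759, b = -1.8355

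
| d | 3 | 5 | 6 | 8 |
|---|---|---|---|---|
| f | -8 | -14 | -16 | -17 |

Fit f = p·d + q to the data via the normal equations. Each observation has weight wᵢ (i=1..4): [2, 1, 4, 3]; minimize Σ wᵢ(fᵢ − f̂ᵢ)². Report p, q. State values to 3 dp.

MᵀWM·[p, q]ᵀ = MᵀWf reads: 379·p + 59·q = -910;  59·p + 10·q = -145.
det = 379·10 − 59² = 309.
p = ((-910)·10 − 59·(-145))/309 = -545/309; q = (379·(-145) − 59·(-910))/309 = -1265/309.

p = -1.764, q = -4.094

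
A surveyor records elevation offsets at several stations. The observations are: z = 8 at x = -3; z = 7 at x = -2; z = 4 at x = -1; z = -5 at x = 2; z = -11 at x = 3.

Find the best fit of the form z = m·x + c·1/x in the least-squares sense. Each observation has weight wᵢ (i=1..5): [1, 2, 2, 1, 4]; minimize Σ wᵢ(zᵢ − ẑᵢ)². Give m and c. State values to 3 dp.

The normal equations are: 59·m + 10·c = -202;  10·m + (119/36)·c = -209/6.
(Σwᵢ·x·x = 59, Σwᵢ·x·1/x = 10, Σwᵢ·1/x·1/x = 119/36, Σwᵢ·x·z = -202, Σwᵢ·1/x·z = -209/6.)
Δ = 59·(119/36) − 10² = 3421/36.
m = ((-202)·(119/36) − 10·(-209/6))/(3421/36) = -11498/3421; c = (59·(-209/6) − 10·(-202))/(3421/36) = -1266/3421.

m = -3.361, c = -0.370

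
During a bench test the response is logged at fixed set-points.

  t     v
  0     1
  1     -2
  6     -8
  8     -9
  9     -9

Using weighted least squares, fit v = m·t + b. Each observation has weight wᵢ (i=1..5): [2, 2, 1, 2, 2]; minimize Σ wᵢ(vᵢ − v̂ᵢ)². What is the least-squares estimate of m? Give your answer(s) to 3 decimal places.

Setting ∂/∂m … = 0 gives: 328·m + 42·b = -358;  42·m + 9·b = -46.
Determinant 328·9 − 42² = 1188.
m = ((-358)·9 − 42·(-46))/1188 = -215/198; b = (328·(-46) − 42·(-358))/1188 = -13/297.

m = -1.086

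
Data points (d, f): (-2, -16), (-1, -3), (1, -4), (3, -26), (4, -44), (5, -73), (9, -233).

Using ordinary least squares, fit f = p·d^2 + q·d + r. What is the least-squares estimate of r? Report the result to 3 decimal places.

Normal-equation sums: Σd^2·d^2 = 7541, Σd^2·d = 937, Σd^2 = 137, Σd·d = 137, Σd = 19, Σ1 = 7.
Moment sums: Σd^2·f = -21707, Σd·f = -2685, Σf = -399.
XᵀX·[p, q, r]ᵀ = Xᵀf becomes [[7541, 937, 137]; [937, 137, 19]; [137, 19, 7]]·[p, q, r]ᵀ = [-21707, -2685, -399]ᵀ.
Row-reducing yields p = -21451/7287, q = 120913/167601, r = -10735/7981.

r = -1.345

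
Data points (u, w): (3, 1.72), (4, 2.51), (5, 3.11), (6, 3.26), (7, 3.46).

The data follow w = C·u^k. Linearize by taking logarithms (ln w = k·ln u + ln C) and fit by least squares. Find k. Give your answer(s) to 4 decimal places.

k = 0.8188

Let Y = ln w. Fitting Y = k·ln u + ln C by least squares:
AᵀA = [[12.7160, 7.8320]; [7.8320, 5]], rhs = [8.2305, 5.0202]ᵀ  (here Σln u = 7.8320, Σ(ln u)² = 12.7160, Σln w = 5.0202, Σln u·ln w = 8.2305).
Δ = 12.7160·5 − (7.8320)² = 2.2397; k = (8.2305·5 − 7.8320·5.0202)/2.2397 = 0.81880, ln C = (12.7160·5.0202 − 7.8320·8.2305)/2.2397 = -0.27852.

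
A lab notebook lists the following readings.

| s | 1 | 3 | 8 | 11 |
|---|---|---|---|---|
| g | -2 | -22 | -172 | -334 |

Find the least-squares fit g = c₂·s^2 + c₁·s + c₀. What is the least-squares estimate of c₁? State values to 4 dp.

c₁ = 2.2418

The normal system MᵀM·[c₂, c₁, c₀]ᵀ = Mᵀg is [[18819, 1871, 195]; [1871, 195, 23]; [195, 23, 4]]·[c₂, c₁, c₀]ᵀ = [-51622, -5118, -530]ᵀ.
Inverting the 3×3 Gram matrix, [c₂, c₁, c₀]ᵀ = [-6562/2225, 4988/2225, -3596/2225]ᵀ.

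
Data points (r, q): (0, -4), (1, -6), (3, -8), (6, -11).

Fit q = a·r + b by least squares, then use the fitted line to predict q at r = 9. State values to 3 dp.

Sums needed: Σr·r = 46, Σr = 10, Σ1 = 4.
And Σr·q = -96, Σq = -29.
Normal equations: [[46, 10]; [10, 4]]·[a, b]ᵀ = [-96, -29]ᵀ.
det = 46·4 − 10² = 84.
a = ((-96)·4 − 10·(-29))/84 = -47/42; b = (46·(-29) − 10·(-96))/84 = -187/42.
At r = 9: q̂ = (-47/42)·(9) + (-187/42)·(1) = -305/21.

q̂ = -14.524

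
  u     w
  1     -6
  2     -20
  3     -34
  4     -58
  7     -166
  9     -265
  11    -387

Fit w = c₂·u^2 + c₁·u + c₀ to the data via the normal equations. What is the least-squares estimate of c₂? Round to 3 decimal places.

c₂ = -2.921

From the data, Σu^2·u^2 = 23957, Σu^2·u = 2503, Σu^2 = 281, Σu·u = 281, Σu = 37, Σ1 = 7.
Right-hand side: Σu^2·w = -77746, Σu·w = -8184, Σw = -936.
Normal equations: [[23957, 2503, 281]; [2503, 281, 37]; [281, 37, 7]]·[c₂, c₁, c₀]ᵀ = [-77746, -8184, -936]ᵀ.
Row-reducing yields c₂ = -18571/6357, c₁ = -19606/6357, c₀ = -23/163.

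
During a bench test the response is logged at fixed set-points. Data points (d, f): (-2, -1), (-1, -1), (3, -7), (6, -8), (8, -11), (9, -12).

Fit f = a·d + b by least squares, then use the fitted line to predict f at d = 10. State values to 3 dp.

Normal-equation sums: Σd·d = 195, Σd = 23, Σ1 = 6.
Right-hand side: Σd·f = -262, Σf = -40.
MᵀM·[a, b]ᵀ = Mᵀf becomes [[195, 23]; [23, 6]]·[a, b]ᵀ = [-262, -40]ᵀ.
Eliminating b: 6·(row 1) − 23·(row 2) gives 641·a = 6·(-262) − 23·(-40) = -652, so a = -652/641.
Then b = ((-40) − 23·(-652/641))/6 = -1774/641.
At d = 10: f̂ = (-652/641)·(10) + (-1774/641)·(1) = -8294/641.

f̂ = -12.939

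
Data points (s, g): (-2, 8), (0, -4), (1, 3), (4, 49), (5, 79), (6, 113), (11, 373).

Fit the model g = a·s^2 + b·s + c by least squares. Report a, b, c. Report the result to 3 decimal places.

a = 3.001, b = 1.128, c = -2.340

Forming MᵀM = [[16835, 1729, 203]; [1729, 203, 25]; [203, 25, 7]] and Mᵀg = [51995, 5359, 621]ᵀ gives MᵀM·[a, b, c]ᵀ = Mᵀg.
Row-reducing yields a = 207371/69104, b = 11137/9872, c = -2887/1234.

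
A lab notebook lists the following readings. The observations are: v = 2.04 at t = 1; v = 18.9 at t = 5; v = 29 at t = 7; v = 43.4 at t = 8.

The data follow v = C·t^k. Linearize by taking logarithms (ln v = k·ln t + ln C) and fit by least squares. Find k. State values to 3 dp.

Let Y = ln v. Fitting Y = k·ln t + ln C by least squares:
Over the data: Σln t = 5.6348, Σ(ln t)² = 10.7009, Σln v = 10.7899, Σln t·ln v = 19.1233.
Normal system: [[10.7009, 5.6348]; [5.6348, 4]]·[k, ln C]ᵀ = [19.1233, 10.7899]ᵀ.
Solving (det = 11.0529): k = 1.41995, ln C = 0.69718.

k = 1.420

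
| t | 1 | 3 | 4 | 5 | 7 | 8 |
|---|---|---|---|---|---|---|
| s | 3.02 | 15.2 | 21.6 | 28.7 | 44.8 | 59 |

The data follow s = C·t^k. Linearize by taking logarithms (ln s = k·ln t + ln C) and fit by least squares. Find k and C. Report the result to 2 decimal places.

Linearized form: ln s = k·ln t + ln C. From the 6 transformed points,
Σln t = 8.1197, Σ(ln t)² = 13.8297, Σln s = 18.1359, Σln t·ln s = 28.5298.
Equations: 13.8297·k + 8.1197·ln C = 28.5298;  8.1197·k + 6·ln C = 18.1359.
Slope k = (n·Σln t·ln s − Σln t·Σln s)/(n·Σ(ln t)² − (Σln t)²) = (6·28.5298 − 8.1197·18.1359)/17.0487 = 1.40308; ln C = (Σln s − k·Σln t)/n = 1.12388, so C = exp(1.12388) = 3.07676.

k = 1.40, C = 3.08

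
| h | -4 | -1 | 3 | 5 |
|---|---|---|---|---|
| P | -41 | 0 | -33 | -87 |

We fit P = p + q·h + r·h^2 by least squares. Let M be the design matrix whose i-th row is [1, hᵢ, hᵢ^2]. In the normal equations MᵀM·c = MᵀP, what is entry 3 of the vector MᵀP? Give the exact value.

Entry 3 ↔ basis h^2, so (MᵀP)_{3} = Σᵢ (h^2)·Pᵢ = (16)·(-41) + (1)·(0) + (9)·(-33) + (25)·(-87) = -3128.

-3128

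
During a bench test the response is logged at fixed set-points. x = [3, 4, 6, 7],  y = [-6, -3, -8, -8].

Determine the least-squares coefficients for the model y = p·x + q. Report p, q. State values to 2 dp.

p = -0.90, q = -1.75

Sums needed: Σx·x = 110, Σx = 20, Σ1 = 4.
Moment sums: Σx·y = -134, Σy = -25.
So AᵀA·[p, q]ᵀ = Aᵀy: [[110, 20]; [20, 4]]·[p, q]ᵀ = [-134, -25]ᵀ.
Eliminating q: 4·(row 1) − 20·(row 2) gives 40·p = 4·(-134) − 20·(-25) = -36, so p = -9/10.
Then q = ((-25) − 20·(-9/10))/4 = -7/4.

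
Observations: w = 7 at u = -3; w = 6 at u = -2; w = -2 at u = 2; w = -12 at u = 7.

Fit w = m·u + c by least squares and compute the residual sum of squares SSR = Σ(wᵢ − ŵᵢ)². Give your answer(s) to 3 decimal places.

SSR = 0.492

The normal system XᵀX·[m, c]ᵀ = Xᵀw is [[66, 4]; [4, 4]]·[m, c]ᵀ = [-121, -1]ᵀ.
Determinant 66·4 − 4² = 248.
m = ((-121)·4 − 4·(-1))/248 = -60/31; c = (66·(-1) − 4·(-121))/248 = 209/124.
Residuals: -61/124, 55/124, 23/124, -17/124; SSR = 61/124.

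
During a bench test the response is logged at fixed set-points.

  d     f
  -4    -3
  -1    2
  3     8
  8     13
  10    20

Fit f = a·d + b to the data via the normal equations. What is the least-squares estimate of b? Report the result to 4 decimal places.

b = 3.1585

Compute the Gram sums: Σd·d = 190, Σd = 16, Σ1 = 5.
Right-hand side: Σd·f = 338, Σf = 40.
So AᵀA·[a, b]ᵀ = Aᵀf: [[190, 16]; [16, 5]]·[a, b]ᵀ = [338, 40]ᵀ.
Δ = 190·5 − 16² = 694.
a = (338·5 − 16·40)/694 = 525/347; b = (190·40 − 16·338)/694 = 1096/347.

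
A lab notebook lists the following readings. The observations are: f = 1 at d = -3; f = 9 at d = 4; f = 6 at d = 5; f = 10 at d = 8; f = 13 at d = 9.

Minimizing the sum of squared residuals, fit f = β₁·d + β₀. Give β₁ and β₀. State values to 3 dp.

β₁ = 0.904, β₀ = 3.643

Compute the Gram sums: Σd·d = 195, Σd = 23, Σ1 = 5.
Right-hand side: Σd·f = 260, Σf = 39.
XᵀX·[β₁, β₀]ᵀ = Xᵀf becomes [[195, 23]; [23, 5]]·[β₁, β₀]ᵀ = [260, 39]ᵀ.
det = 195·5 − 23² = 446.
β₁ = (260·5 − 23·39)/446 = 403/446; β₀ = (195·39 − 23·260)/446 = 1625/446.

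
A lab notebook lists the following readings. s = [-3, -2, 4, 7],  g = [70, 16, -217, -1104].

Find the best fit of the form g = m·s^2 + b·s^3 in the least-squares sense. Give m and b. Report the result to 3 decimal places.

AᵀA·[m, b]ᵀ = Aᵀg reads: 2754·m + 17556·b = -56874;  17556·m + 122538·b = -394578.
Determinant 2754·122538 − 17556² = 29256516.
m = ((-56874)·122538 − 17556·(-394578))/29256516 = -1167079/812681; b = (2754·(-394578) − 17556·(-56874))/29256516 = -2449663/812681.

m = -1.436, b = -3.014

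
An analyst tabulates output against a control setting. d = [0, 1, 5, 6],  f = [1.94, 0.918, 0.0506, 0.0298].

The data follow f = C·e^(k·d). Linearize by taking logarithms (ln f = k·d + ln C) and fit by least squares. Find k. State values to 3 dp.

Let Y = ln f. Fitting Y = k·d + ln C by least squares:
Σd = 12.0000, Σ(d)² = 62.0000, Σln f = -5.9199, Σd·ln f = -36.0841.
Normal system: [[62.0000, 12.0000]; [12.0000, 4]]·[k, ln C]ᵀ = [-36.0841, -5.9199]ᵀ.
Δ = 62.0000·4 − (12.0000)² = 104.0000; k = (-36.0841·4 − 12.0000·-5.9199)/104.0000 = -0.70478, ln C = (62.0000·-5.9199 − 12.0000·-36.0841)/104.0000 = 0.63436.

k = -0.705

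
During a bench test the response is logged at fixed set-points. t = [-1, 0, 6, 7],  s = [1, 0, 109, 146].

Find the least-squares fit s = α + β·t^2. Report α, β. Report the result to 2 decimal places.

α = -0.83, β = 3.02

Normal-equation sums: Σ1 = 4, Σt^2 = 86, Σt^2·t^2 = 3698.
And Σs = 256, Σt^2·s = 11079.
XᵀX·[α, β]ᵀ = Xᵀs becomes [[4, 86]; [86, 3698]]·[α, β]ᵀ = [256, 11079]ᵀ.
det = 4·3698 − 86² = 7396.
α = (256·3698 − 86·11079)/7396 = -71/86; β = (4·11079 − 86·256)/7396 = 5575/1849.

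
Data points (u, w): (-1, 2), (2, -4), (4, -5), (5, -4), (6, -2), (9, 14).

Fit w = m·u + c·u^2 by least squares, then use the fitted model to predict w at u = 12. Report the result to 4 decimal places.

MᵀM·[m, c]ᵀ = Mᵀw reads: 163·m + 1141·c = 64;  1141·m + 8755·c = 868.
(Σu·u = 163, Σu·u^2 = 1141, Σu^2·u^2 = 8755, Σu·w = 64, Σu^2·w = 868.)
Δ = 163·8755 − 1141² = 125184.
m = (64·8755 − 1141·868)/125184 = -35839/10432; c = (163·868 − 1141·64)/125184 = 35/64.
At u = 12: ŵ = (-35839/10432)·(12) + (35/64)·(144) = 97863/2608.

ŵ = 37.5242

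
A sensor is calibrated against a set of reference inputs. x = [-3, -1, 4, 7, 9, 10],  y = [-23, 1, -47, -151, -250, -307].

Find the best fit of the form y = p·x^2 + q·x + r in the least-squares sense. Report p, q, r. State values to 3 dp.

The normal system AᵀA·[p, q, r]ᵀ = Aᵀy is [[19300, 2108, 256]; [2108, 256, 26]; [256, 26, 6]]·[p, q, r]ᵀ = [-59307, -6497, -777]ᵀ.
Inverting the 3×3 Gram matrix, [p, q, r]ᵀ = [-934585/305124, -75695/152562, 84841/25427]ᵀ.

p = -3.063, q = -0.496, r = 3.337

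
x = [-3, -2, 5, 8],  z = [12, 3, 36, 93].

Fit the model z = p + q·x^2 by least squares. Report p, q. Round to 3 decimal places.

With design matrix A, AᵀA = [[4, 102]; [102, 4818]] and Aᵀz = [144, 6972]ᵀ.
Eliminating q: 4818·(row 1) − 102·(row 2) gives 8868·p = 4818·144 − 102·6972 = -17352, so p = -1446/739.
Then q = (6972 − 102·(-1446/739))/4818 = 1100/739.

p = -1.957, q = 1.488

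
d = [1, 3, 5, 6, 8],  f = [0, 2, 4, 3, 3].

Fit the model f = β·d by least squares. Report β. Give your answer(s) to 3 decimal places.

β = 0.504

MᵀM·[β]ᵀ = Mᵀf reads: 135·β = 68.
β = 68/135 = 0.503704.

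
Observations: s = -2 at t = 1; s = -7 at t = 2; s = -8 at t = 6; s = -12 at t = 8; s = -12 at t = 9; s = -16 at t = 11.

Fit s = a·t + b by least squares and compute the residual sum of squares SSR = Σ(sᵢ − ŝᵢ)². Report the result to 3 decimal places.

Sums needed: Σt·t = 307, Σt = 37, Σ1 = 6.
Right-hand side: Σt·s = -444, Σs = -57.
Normal equations: [[307, 37]; [37, 6]]·[a, b]ᵀ = [-444, -57]ᵀ.
Determinant 307·6 − 37² = 473.
a = ((-444)·6 − 37·(-57))/473 = -555/473; b = (307·(-57) − 37·(-444))/473 = -1071/473.
Residuals: 680/473, -1130/473, 617/473, -15/43, 390/473, -392/473; SSR = 5186/473.

SSR = 10.964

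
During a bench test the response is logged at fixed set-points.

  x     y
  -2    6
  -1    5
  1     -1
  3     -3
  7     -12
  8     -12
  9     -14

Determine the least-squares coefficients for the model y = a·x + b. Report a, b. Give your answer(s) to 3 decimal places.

a = -1.857, b = 2.203

With design matrix M, MᵀM = [[209, 25]; [25, 7]] and Mᵀy = [-333, -31]ᵀ.
det = 209·7 − 25² = 838.
a = ((-333)·7 − 25·(-31))/838 = -778/419; b = (209·(-31) − 25·(-333))/838 = 923/419.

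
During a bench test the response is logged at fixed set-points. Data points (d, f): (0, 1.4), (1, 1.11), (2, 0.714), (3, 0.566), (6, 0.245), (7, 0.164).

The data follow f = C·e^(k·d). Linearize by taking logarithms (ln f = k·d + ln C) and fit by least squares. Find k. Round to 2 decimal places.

k = -0.30

Let Y = ln f. Fitting Y = k·d + ln C by least squares:
XᵀX = [[99.0000, 19.0000]; [19.0000, 6]], rhs = [-23.3711, -3.6796]ᵀ  (here Σd = 19.0000, Σ(d)² = 99.0000, Σln f = -3.6796, Σd·ln f = -23.3711).
Δ = 99.0000·6 − (19.0000)² = 233.0000; k = (-23.3711·6 − 19.0000·-3.6796)/233.0000 = -0.30178, ln C = (99.0000·-3.6796 − 19.0000·-23.3711)/233.0000 = 0.34237.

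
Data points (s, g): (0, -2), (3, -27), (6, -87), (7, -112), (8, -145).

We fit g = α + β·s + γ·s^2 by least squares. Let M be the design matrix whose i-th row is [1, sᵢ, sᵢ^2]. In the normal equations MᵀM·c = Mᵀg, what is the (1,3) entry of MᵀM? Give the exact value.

158

Row 1 ↔ basis 1, column 3 ↔ basis s^2, so (MᵀM)_{1,3} = Σᵢ s^2 = (1)·(0) + (1)·(9) + (1)·(36) + (1)·(49) + (1)·(64) = 158.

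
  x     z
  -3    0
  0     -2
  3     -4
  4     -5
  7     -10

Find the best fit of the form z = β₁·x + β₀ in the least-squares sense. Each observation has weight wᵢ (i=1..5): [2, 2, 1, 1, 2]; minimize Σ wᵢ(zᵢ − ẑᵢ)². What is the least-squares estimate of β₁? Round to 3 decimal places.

AᵀWA·[β₁, β₀]ᵀ = AᵀWz reads: 141·β₁ + 15·β₀ = -172;  15·β₁ + 8·β₀ = -33.
Eliminating β₀: 8·(row 1) − 15·(row 2) gives 903·β₁ = 8·(-172) − 15·(-33) = -881, so β₁ = -881/903.
Then β₀ = ((-33) − 15·(-881/903))/8 = -691/301.

β₁ = -0.976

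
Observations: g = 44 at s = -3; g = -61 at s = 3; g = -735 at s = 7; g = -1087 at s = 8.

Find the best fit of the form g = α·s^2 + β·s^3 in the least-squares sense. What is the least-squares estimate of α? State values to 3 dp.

The normal system MᵀM·[α, β]ᵀ = Mᵀg is [[6659, 49575]; [49575, 381251]]·[α, β]ᵀ = [-105736, -811484]ᵀ.
Determinant 6659·381251 − 49575² = 81069784.
α = ((-105736)·381251 − 49575·(-811484))/81069784 = -20659109/20267446; β = (6659·(-811484) − 49575·(-105736))/81069784 = -40452439/20267446.

α = -1.019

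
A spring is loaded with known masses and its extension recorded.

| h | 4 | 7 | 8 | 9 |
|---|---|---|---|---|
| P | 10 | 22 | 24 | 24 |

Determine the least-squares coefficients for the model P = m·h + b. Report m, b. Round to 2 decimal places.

m = 3.00, b = -1.00

Entries of AᵀA: Σh·h = 210, Σh = 28, Σ1 = 4.
For AᵀP: Σh·P = 602, ΣP = 80.
det = 210·4 − 28² = 56.
m = (602·4 − 28·80)/56 = 3; b = (210·80 − 28·602)/56 = -1.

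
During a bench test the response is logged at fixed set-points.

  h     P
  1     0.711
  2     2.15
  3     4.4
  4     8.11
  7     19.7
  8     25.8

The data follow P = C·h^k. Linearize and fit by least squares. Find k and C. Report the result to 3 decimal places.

With ln Pᵢ as the transformed response and ln hᵢ as the regressor:
XᵀX = [[11.7199, 7.2034]; [7.2034, 6]], rhs = [17.6189, 10.2301]ᵀ  (here Σln h = 7.2034, Σ(ln h)² = 11.7199, Σln P = 10.2301, Σln h·ln P = 17.6189).
Slope k = (n·Σln h·ln P − Σln h·Σln P)/(n·Σ(ln h)² − (Σln h)²) = (6·17.6189 − 7.2034·10.2301)/18.4301 = 1.73749; ln C = (Σln P − k·Σln h)/n = -0.38096, so C = exp(-0.38096) = 0.68320.

k = 1.737, C = 0.683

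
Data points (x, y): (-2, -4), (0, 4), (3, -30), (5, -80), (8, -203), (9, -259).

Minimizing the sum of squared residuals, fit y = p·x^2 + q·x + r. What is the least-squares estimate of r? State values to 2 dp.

Compute the Gram sums: Σx^2·x^2 = 11379, Σx^2·x = 1385, Σx^2 = 183, Σx·x = 183, Σx = 23, Σ1 = 6.
And Σx^2·y = -36257, Σx·y = -4437, Σy = -572.
Normal equations: [[11379, 1385, 183]; [1385, 183, 23]; [183, 23, 6]]·[p, q, r]ᵀ = [-36257, -4437, -572]ᵀ.
Inverting the 3×3 Gram matrix, [p, q, r]ᵀ = [-62477/20656, -38551/20656, 42061/10328]ᵀ.

r = 4.07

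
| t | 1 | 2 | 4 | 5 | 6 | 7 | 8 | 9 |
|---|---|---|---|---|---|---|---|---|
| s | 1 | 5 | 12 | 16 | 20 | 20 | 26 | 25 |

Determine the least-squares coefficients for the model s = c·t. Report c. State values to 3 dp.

c = 3.014

Entries of MᵀM: Σt·t = 276.
Right-hand side: Σt·s = 832.
Normal equations: [[276]]·[c]ᵀ = [832]ᵀ.
c = 832/276 = 3.01449.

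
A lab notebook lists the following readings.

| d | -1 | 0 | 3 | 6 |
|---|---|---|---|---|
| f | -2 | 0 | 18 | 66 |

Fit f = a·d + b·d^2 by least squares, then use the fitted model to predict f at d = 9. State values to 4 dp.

f̂ = 139.1642

The normal system MᵀM·[a, b]ᵀ = Mᵀf is [[46, 242]; [242, 1378]]·[a, b]ᵀ = [452, 2536]ᵀ.
Δ = 46·1378 − 242² = 4824.
a = (452·1378 − 242·2536)/4824 = 127/67; b = (46·2536 − 242·452)/4824 = 101/67.
At d = 9: f̂ = (127/67)·(9) + (101/67)·(81) = 9324/67.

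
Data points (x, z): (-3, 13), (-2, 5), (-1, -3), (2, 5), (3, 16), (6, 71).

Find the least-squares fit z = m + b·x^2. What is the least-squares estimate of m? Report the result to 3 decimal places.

m = -4.072

The normal system MᵀM·[m, b]ᵀ = Mᵀz is [[6, 63]; [63, 1491]]·[m, b]ᵀ = [107, 2854]ᵀ.
det = 6·1491 − 63² = 4977.
m = (107·1491 − 63·2854)/4977 = -965/237; b = (6·2854 − 63·107)/4977 = 3461/1659.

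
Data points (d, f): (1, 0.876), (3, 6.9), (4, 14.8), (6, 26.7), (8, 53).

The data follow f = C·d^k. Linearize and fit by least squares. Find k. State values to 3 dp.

k = 1.960

Linearized form: ln f = k·ln d + ln C. From the 5 transformed points,
Σln d = 6.3561, Σ(ln d)² = 10.6632, Σln f = 11.7487, Σln d·ln f = 19.9989.
Normal system: [[10.6632, 6.3561]; [6.3561, 5]]·[k, ln C]ᵀ = [19.9989, 11.7487]ᵀ.
Δ = 10.6632·5 − (6.3561)² = 12.9161; k = (19.9989·5 − 6.3561·11.7487)/12.9161 = 1.96020, ln C = (10.6632·11.7487 − 6.3561·19.9989)/12.9161 = -0.14211.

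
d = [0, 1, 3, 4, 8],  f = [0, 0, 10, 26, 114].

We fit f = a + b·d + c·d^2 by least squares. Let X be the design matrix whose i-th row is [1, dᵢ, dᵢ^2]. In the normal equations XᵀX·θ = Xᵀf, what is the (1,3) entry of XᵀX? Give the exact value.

Row 1 ↔ basis 1, column 3 ↔ basis d^2, so (XᵀX)_{1,3} = Σᵢ d^2 = (1)·(0) + (1)·(1) + (1)·(9) + (1)·(16) + (1)·(64) = 90.

90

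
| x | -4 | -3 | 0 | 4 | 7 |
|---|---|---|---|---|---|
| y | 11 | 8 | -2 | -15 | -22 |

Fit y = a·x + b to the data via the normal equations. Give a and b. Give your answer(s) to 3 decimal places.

Compute the Gram sums: Σx·x = 90, Σx = 4, Σ1 = 5.
And Σx·y = -282, Σy = -20.
AᵀA·[a, b]ᵀ = Aᵀy becomes [[90, 4]; [4, 5]]·[a, b]ᵀ = [-282, -20]ᵀ.
Δ = 90·5 − 4² = 434.
a = ((-282)·5 − 4·(-20))/434 = -95/31; b = (90·(-20) − 4·(-282))/434 = -48/31.

a = -3.065, b = -1.548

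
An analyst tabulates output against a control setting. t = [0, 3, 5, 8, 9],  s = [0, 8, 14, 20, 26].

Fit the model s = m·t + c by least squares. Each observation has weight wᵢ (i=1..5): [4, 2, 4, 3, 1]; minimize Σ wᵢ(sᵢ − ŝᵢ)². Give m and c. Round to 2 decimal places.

Normal-equation sums: Σwᵢ·t·t = 391, Σwᵢ·t = 59, Σwᵢ·1 = 14.
Right-hand side: Σwᵢ·t·s = 1042, Σwᵢ·s = 158.
So AᵀWA·[m, c]ᵀ = AᵀWs: [[391, 59]; [59, 14]]·[m, c]ᵀ = [1042, 158]ᵀ.
det = 391·14 − 59² = 1993.
m = (1042·14 − 59·158)/1993 = 5266/1993; c = (391·158 − 59·1042)/1993 = 300/1993.

m = 2.64, c = 0.15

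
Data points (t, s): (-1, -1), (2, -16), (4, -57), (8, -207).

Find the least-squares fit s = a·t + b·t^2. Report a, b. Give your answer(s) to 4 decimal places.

a = -2.3338, b = -2.9445

With design matrix X, XᵀX = [[85, 583]; [583, 4369]] and Xᵀs = [-1915, -14225]ᵀ.
Determinant 85·4369 − 583² = 31476.
a = ((-1915)·4369 − 583·(-14225))/31476 = -18365/7869; b = (85·(-14225) − 583·(-1915))/31476 = -23170/7869.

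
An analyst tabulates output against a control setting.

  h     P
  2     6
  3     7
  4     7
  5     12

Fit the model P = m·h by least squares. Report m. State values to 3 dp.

m = 2.241

The normal equations are: 54·m = 121.
Hence m = 121 / 54 ≈ 2.24074.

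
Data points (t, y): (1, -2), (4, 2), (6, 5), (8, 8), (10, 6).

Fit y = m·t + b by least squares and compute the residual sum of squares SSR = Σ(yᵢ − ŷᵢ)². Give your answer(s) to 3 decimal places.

SSR = 9.980

From the data, Σt·t = 217, Σt = 29, Σ1 = 5.
Moment sums: Σt·y = 160, Σy = 19.
AᵀA·[m, b]ᵀ = Aᵀy becomes [[217, 29]; [29, 5]]·[m, b]ᵀ = [160, 19]ᵀ.
Eliminating b: 5·(row 1) − 29·(row 2) gives 244·m = 5·160 − 29·19 = 249, so m = 249/244.
Then b = (19 − 29·(249/244))/5 = -517/244.
Residuals: -55/61, 9/244, 243/244, 477/244, -509/244; SSR = 2435/244.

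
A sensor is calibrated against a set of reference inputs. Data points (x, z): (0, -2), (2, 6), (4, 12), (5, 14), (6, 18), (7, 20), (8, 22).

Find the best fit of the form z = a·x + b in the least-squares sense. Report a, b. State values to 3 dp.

a = 2.988, b = -0.802

MᵀM·[a, b]ᵀ = Mᵀz reads: 194·a + 32·b = 554;  32·a + 7·b = 90.
(Σx·x = 194, Σx = 32, Σ1 = 7, Σx·z = 554, Σz = 90.)
Eliminating b: 7·(row 1) − 32·(row 2) gives 334·a = 7·554 − 32·90 = 998, so a = 499/167.
Then b = (90 − 32·(499/167))/7 = -134/167.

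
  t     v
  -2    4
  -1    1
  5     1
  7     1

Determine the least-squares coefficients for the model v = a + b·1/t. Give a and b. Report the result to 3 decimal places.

Compute the Gram sums: Σ1 = 4, Σ1/t = -81/70, Σ1/t·1/t = 6421/4900.
Moment sums: Σv = 7, Σ1/t·v = -93/35.
Normal equations: [[4, -81/70]; [-81/70, 6421/4900]]·[a, b]ᵀ = [7, -93/35]ᵀ.
det = 4·(6421/4900) − (-81/70)² = 19123/4900.
a = (7·(6421/4900) − (-81/70)·(-93/35))/(19123/4900) = 29881/19123; b = (4·(-93/35) − (-81/70)·7)/(19123/4900) = -12390/19123.

a = 1.563, b = -0.648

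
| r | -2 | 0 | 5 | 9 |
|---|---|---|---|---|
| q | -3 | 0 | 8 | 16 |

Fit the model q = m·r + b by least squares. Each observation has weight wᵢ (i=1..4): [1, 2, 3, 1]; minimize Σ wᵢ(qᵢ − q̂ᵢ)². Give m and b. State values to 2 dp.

m = 1.69, b = -0.03

AᵀWA·[m, b]ᵀ = AᵀWq reads: 160·m + 22·b = 270;  22·m + 7·b = 37.
Eliminating b: 7·(row 1) − 22·(row 2) gives 636·m = 7·270 − 22·37 = 1076, so m = 269/159.
Then b = (37 − 22·(269/159))/7 = -5/159.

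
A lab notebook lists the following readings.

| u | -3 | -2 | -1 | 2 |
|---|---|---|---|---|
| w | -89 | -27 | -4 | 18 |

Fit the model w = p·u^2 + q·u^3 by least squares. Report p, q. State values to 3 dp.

p = -1.213, q = 2.880

XᵀX·[p, q]ᵀ = Xᵀw reads: 114·p + (-244)·q = -841;  (-244)·p + 858·q = 2767.
Δ = 114·858 − (-244)² = 38276.
p = ((-841)·858 − (-244)·2767)/38276 = -23215/19138; q = (114·2767 − (-244)·(-841))/38276 = 55117/19138.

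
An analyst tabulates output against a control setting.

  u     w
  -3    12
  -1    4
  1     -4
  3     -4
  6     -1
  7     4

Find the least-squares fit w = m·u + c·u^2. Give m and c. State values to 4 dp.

m = -2.8083, c = 0.4667

From the data, Σu·u = 105, Σu·u^2 = 559, Σu^2·u^2 = 3861.
For Aᵀw: Σu·w = -34, Σu^2·w = 232.
Normal equations: [[105, 559]; [559, 3861]]·[m, c]ᵀ = [-34, 232]ᵀ.
Eliminating c: 3861·(row 1) − 559·(row 2) gives 92924·m = 3861·(-34) − 559·232 = -260962, so m = -10037/3574.
Then c = (232 − 559·(-10037/3574))/3861 = 21683/46462.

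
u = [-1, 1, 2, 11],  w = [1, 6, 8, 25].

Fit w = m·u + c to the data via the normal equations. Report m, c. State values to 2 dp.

Entries of AᵀA: Σu·u = 127, Σu = 13, Σ1 = 4.
Right-hand side: Σu·w = 296, Σw = 40.
So AᵀA·[m, c]ᵀ = Aᵀw: [[127, 13]; [13, 4]]·[m, c]ᵀ = [296, 40]ᵀ.
Eliminating c: 4·(row 1) − 13·(row 2) gives 339·m = 4·296 − 13·40 = 664, so m = 664/339.
Then c = (40 − 13·(664/339))/4 = 1232/339.

m = 1.96, c = 3.63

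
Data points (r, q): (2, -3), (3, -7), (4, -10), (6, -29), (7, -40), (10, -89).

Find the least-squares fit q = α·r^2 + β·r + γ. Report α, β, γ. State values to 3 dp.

α = -1.112, β = 2.604, γ = -3.894

Normal-equation sums: Σr^2·r^2 = 14050, Σr^2·r = 1658, Σr^2 = 214, Σr·r = 214, Σr = 32, Σ1 = 6.
For Mᵀq: Σr^2·q = -12139, Σr·q = -1411, Σq = -178.
Inverting the 3×3 Gram matrix, [α, β, γ]ᵀ = [-1858/1671, 8701/3342, -2169/557]ᵀ.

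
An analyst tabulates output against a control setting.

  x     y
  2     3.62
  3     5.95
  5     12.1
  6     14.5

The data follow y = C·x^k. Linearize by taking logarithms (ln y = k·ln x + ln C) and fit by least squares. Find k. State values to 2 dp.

k = 1.29

Linearized form: ln y = k·ln x + ln C. From the 4 transformed points,
Σln x = 5.1930, Σ(ln x)² = 7.4881, Σln y = 8.2372, Σln x·ln y = 11.6551.
Equations: 7.4881·k + 5.1930·ln C = 11.6551;  5.1930·k + 4·ln C = 8.2372.
Δ = 7.4881·4 − (5.1930)² = 2.9856; k = (11.6551·4 − 5.1930·8.2372)/2.9856 = 1.28777, ln C = (7.4881·8.2372 − 5.1930·11.6551)/2.9856 = 0.38748.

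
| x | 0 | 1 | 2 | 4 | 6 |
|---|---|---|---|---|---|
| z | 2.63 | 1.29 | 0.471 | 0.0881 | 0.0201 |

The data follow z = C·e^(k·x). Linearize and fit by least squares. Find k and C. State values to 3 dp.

k = -0.826, C = 2.646

Taking logs, ln z = k·x + ln C, so regress ln z on x.
XᵀX = [[57.0000, 13.0000]; [13.0000, 5]], rhs = [-34.4105, -5.8676]ᵀ  (here Σx = 13.0000, Σ(x)² = 57.0000, Σln z = -5.8676, Σx·ln z = -34.4105).
Solving (det = 116.0000): k = -0.82564, ln C = 0.97314, so C = exp(0.97314) = 2.64623.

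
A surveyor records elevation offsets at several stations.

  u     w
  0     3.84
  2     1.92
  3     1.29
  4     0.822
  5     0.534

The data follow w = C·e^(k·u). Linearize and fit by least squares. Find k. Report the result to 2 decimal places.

k = -0.40

Let Y = ln w. Fitting Y = k·u + ln C by least squares:
Σu = 14.0000, Σ(u)² = 54.0000, Σln w = 1.4291, Σu·ln w = -1.8523.
Equations: 54.0000·k + 14.0000·ln C = -1.8523;  14.0000·k + 5·ln C = 1.4291.
Δ = 54.0000·5 − (14.0000)² = 74.0000; k = (-1.8523·5 − 14.0000·1.4291)/74.0000 = -0.39552, ln C = (54.0000·1.4291 − 14.0000·-1.8523)/74.0000 = 1.39326.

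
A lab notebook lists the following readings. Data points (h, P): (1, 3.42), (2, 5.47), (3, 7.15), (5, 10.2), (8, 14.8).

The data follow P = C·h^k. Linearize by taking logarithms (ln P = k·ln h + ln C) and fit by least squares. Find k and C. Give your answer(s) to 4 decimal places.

Linearized form: ln P = k·ln h + ln C. From the 5 transformed points,
Sums: Σln h = 5.4806, Σ(ln h)² = 8.6018, Σln P = 9.9130, Σln h·ln P = 12.6800.
Normal system: [[8.6018, 5.4806]; [5.4806, 5]]·[k, ln C]ᵀ = [12.6800, 9.9130]ᵀ.
Solving (det = 12.9714): k = 0.69924, ln C = 1.21615, so C = exp(1.21615) = 3.37417.

k = 0.6992, C = 3.3742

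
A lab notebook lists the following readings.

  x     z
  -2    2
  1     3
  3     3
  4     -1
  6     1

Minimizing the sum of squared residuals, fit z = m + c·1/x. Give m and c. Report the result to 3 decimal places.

Compute the Gram sums: Σ1 = 5, Σ1/x = 5/4, Σ1/x·1/x = 209/144.
And Σz = 8, Σ1/x·z = 35/12.
So MᵀM·[m, c]ᵀ = Mᵀz: [[5, 5/4]; [5/4, 209/144]]·[m, c]ᵀ = [8, 35/12]ᵀ.
Δ = 5·(209/144) − (5/4)² = 205/36.
m = (8·(209/144) − (5/4)·(35/12))/(205/36) = 1147/820; c = (5·(35/12) − (5/4)·8)/(205/36) = 33/41.

m = 1.399, c = 0.805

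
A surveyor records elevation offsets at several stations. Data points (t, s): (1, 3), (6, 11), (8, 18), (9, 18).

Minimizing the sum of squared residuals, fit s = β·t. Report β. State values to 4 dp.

The normal system AᵀA·[β]ᵀ = Aᵀs is [[182]]·[β]ᵀ = [375]ᵀ.
β = 375/182 = 2.06044.

β = 2.0604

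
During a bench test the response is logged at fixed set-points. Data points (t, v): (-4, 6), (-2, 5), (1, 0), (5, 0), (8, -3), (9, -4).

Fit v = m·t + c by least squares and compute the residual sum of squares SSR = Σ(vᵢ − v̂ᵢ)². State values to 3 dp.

SSR = 5.655

Sums needed: Σt·t = 191, Σt = 17, Σ1 = 6.
Right-hand side: Σt·v = -94, Σv = 4.
AᵀA·[m, c]ᵀ = Aᵀv becomes [[191, 17]; [17, 6]]·[m, c]ᵀ = [-94, 4]ᵀ.
det = 191·6 − 17² = 857.
m = ((-94)·6 − 17·4)/857 = -632/857; c = (191·4 − 17·(-94))/857 = 2362/857.
Residuals: 252/857, 659/857, -1730/857, 798/857, 123/857, -102/857; SSR = 4846/857.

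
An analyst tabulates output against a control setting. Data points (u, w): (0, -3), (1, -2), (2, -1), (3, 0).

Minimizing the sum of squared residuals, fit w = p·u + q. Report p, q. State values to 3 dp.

p = 1.000, q = -3.000

Sums needed: Σu·u = 14, Σu = 6, Σ1 = 4.
And Σu·w = -4, Σw = -6.
So XᵀX·[p, q]ᵀ = Xᵀw: [[14, 6]; [6, 4]]·[p, q]ᵀ = [-4, -6]ᵀ.
Δ = 14·4 − 6² = 20.
p = ((-4)·4 − 6·(-6))/20 = 1; q = (14·(-6) − 6·(-4))/20 = -3.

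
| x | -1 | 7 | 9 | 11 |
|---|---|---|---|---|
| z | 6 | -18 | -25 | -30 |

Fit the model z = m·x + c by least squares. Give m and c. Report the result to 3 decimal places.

With design matrix A, AᵀA = [[252, 26]; [26, 4]] and Aᵀz = [-687, -67]ᵀ.
Δ = 252·4 − 26² = 332.
m = ((-687)·4 − 26·(-67))/332 = -503/166; c = (252·(-67) − 26·(-687))/332 = 489/166.

m = -3.030, c = 2.946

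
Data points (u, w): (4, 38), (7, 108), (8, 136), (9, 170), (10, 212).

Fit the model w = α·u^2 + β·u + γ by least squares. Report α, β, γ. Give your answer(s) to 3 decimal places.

Sums needed: Σu^2·u^2 = 23314, Σu^2·u = 2648, Σu^2 = 310, Σu·u = 310, Σu = 38, Σ1 = 5.
And Σu^2·w = 49574, Σu·w = 5646, Σw = 664.
Inverting the 3×3 Gram matrix, [α, β, γ]ᵀ = [3905/1911, 263/1911, 248/49]ᵀ.

α = 2.043, β = 0.138, γ = 5.061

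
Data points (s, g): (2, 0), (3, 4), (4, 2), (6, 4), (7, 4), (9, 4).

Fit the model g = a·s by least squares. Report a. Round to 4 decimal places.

a = 0.5538

Compute the Gram sums: Σs·s = 195.
Moment sums: Σs·g = 108.
a = 108/195 = 0.553846.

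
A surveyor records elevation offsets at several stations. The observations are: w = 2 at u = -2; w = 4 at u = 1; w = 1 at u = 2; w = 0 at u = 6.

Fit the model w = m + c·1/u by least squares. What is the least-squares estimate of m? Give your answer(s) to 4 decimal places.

Sums needed: Σ1 = 4, Σ1/u = 7/6, Σ1/u·1/u = 55/36.
Right-hand side: Σw = 7, Σ1/u·w = 7/2.
Δ = 4·(55/36) − (7/6)² = 19/4.
m = (7·(55/36) − (7/6)·(7/2))/(19/4) = 238/171; c = (4·(7/2) − (7/6)·7)/(19/4) = 70/57.

m = 1.3918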